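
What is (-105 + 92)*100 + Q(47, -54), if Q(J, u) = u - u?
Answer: -1300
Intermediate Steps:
Q(J, u) = 0
(-105 + 92)*100 + Q(47, -54) = (-105 + 92)*100 + 0 = -13*100 + 0 = -1300 + 0 = -1300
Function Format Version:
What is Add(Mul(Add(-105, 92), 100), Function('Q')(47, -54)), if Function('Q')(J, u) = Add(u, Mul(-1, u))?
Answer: -1300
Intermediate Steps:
Function('Q')(J, u) = 0
Add(Mul(Add(-105, 92), 100), Function('Q')(47, -54)) = Add(Mul(Add(-105, 92), 100), 0) = Add(Mul(-13, 100), 0) = Add(-1300, 0) = -1300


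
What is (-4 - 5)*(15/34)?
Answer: -135/34 ≈ -3.9706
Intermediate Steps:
(-4 - 5)*(15/34) = -135/34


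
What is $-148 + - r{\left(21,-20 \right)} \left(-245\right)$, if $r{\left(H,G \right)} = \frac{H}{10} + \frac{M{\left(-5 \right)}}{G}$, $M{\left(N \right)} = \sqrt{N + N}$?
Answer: $\frac{733}{2} - \frac{49 i \sqrt{10}}{4} \approx 366.5 - 38.738 i$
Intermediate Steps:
$M{\left(N \right)} = \sqrt{2} \sqrt{N}$ ($M{\left(N \right)} = \sqrt{2 N} = \sqrt{2} \sqrt{N}$)
$r{\left(H,G \right)} = \frac{H}{10} + \frac{i \sqrt{10}}{G}$ ($r{\left(H,G \right)} = \frac{H}{10} + \frac{\sqrt{2} \sqrt{-5}}{G} = H \frac{1}{10} + \frac{\sqrt{2} i \sqrt{5}}{G} = \frac{H}{10} + \frac{i \sqrt{10}}{G}$)
$-148 + - r{\left(21,-20 \right)} \left(-245\right) = -148 + - (\frac{1}{10} \cdot 21 + \frac{i \sqrt{10}}{-20}) \left(-245\right) = -148 + - (\frac{21}{10} + i \sqrt{10} \left(- \frac{1}{20}\right)) \left(-245\right) = -148 + - (\frac{21}{10} - \frac{i \sqrt{10}}{20}) \left(-245\right) = -148 + \left(- \frac{21}{10} + \frac{i \sqrt{10}}{20}\right) \left(-245\right) = -148 + \left(\frac{1029}{2} - \frac{49 i \sqrt{10}}{4}\right) = \frac{733}{2} - \frac{49 i \sqrt{10}}{4}$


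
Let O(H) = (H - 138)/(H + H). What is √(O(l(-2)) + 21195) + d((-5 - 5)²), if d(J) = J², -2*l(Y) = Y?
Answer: 10000 + √84506/2 ≈ 10145.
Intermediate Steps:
l(Y) = -Y/2
O(H) = (-138 + H)/(2*H) (O(H) = (-138 + H)/((2*H)) = (-138 + H)*(1/(2*H)) = (-138 + H)/(2*H))
√(O(l(-2)) + 21195) + d((-5 - 5)²) = √((-138 - ½*(-2))/(2*((-½*(-2)))) + 21195) + ((-5 - 5)²)² = √((½)*(-138 + 1)/1 + 21195) + ((-10)²)² = √((½)*1*(-137) + 21195) + 100² = √(-137/2 + 21195) + 10000 = √(42253/2) + 10000 = √84506/2 + 10000 = 10000 + √84506/2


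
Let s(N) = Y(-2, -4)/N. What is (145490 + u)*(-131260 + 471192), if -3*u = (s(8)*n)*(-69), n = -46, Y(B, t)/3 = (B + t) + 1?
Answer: 50131046785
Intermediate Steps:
Y(B, t) = 3 + 3*B + 3*t (Y(B, t) = 3*((B + t) + 1) = 3*(1 + B + t) = 3 + 3*B + 3*t)
s(N) = -15/N (s(N) = (3 + 3*(-2) + 3*(-4))/N = (3 - 6 - 12)/N = -15/N)
u = 7935/4 (u = --15/8*(-46)*(-69)/3 = --15*⅛*(-46)*(-69)/3 = -(-15/8*(-46))*(-69)/3 = -115*(-69)/4 = -⅓*(-23805/4) = 7935/4 ≈ 1983.8)
(145490 + u)*(-131260 + 471192) = (145490 + 7935/4)*(-131260 + 471192) = (589895/4)*339932 = 50131046785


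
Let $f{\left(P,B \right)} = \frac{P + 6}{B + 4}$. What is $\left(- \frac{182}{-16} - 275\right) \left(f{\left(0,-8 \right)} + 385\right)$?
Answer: $- \frac{1617603}{16} \approx -1.011 \cdot 10^{5}$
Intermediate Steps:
$f{\left(P,B \right)} = \frac{6 + P}{4 + B}$
$\left(- \frac{182}{-16} - 275\right) \left(f{\left(0,-8 \right)} + 385\right) = \left(- \frac{182}{-16} - 275\right) \left(\frac{6 + 0}{4 - 8} + 385\right) = \left(\left(-182\right) \left(- \frac{1}{16}\right) - 275\right) \left(\frac{1}{-4} \cdot 6 + 385\right) = \left(\frac{91}{8} - 275\right) \left(\left(- \frac{1}{4}\right) 6 + 385\right) = - \frac{2109 \left(- \frac{3}{2} + 385\right)}{8} = \left(- \frac{2109}{8}\right) \frac{767}{2} = - \frac{1617603}{16}$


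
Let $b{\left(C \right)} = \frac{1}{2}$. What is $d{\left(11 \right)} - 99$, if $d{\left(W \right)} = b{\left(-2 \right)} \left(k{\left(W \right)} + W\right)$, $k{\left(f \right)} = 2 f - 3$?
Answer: $-84$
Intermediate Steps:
$b{\left(C \right)} = \frac{1}{2}$
$k{\left(f \right)} = -3 + 2 f$
$d{\left(W \right)} = - \frac{3}{2} + \frac{3 W}{2}$ ($d{\left(W \right)} = \frac{\left(-3 + 2 W\right) + W}{2} = \frac{-3 + 3 W}{2} = - \frac{3}{2} + \frac{3 W}{2}$)
$d{\left(11 \right)} - 99 = \left(- \frac{3}{2} + \frac{3}{2} \cdot 11\right) - 99 = \left(- \frac{3}{2} + \frac{33}{2}\right) - 99 = 15 - 99 = -84$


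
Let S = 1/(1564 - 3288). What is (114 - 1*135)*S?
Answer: 21/1724 ≈ 0.012181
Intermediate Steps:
S = -1/1724 (S = 1/(-1724) = -1/1724 ≈ -0.00058005)
(114 - 1*135)*S = (114 - 1*135)*(-1/1724) = (114 - 135)*(-1/1724) = -21*(-1/1724) = 21/1724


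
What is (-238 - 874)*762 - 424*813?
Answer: -1192056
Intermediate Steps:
(-238 - 874)*762 - 424*813 = -1112*762 - 344712 = -847344 - 344712 = -1192056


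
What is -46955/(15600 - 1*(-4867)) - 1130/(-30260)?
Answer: -139773059/61933142 ≈ -2.2568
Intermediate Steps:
-46955/(15600 - 1*(-4867)) - 1130/(-30260) = -46955/(15600 + 4867) - 1130*(-1/30260) = -46955/20467 + 113/3026 = -139773059/61933142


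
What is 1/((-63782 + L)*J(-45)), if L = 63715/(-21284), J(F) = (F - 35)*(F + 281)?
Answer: 5321/6407871070160 ≈ 8.3038e-10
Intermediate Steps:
J(F) = (-35 + F)*(281 + F)
L = -63715/21284 (L = 63715*(-1/21284) = -63715/21284 ≈ -2.9936)
1/((-63782 + L)*J(-45)) = 1/((-63782 - 63715/21284)*(-9835 + (-45)² + 246*(-45))) = 1/((-1357599803/21284)*(-9835 + 2025 - 11070)) = -21284/1357599803/(-18880) = -21284/1357599803*(-1/18880) = 5321/6407871070160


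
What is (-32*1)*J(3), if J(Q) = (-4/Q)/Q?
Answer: 128/9 ≈ 14.222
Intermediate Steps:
J(Q) = -4/Q²
(-32*1)*J(3) = (-32*1)*(-4/3²) = -(-128)/9 = -32*(-4/9) = 128/9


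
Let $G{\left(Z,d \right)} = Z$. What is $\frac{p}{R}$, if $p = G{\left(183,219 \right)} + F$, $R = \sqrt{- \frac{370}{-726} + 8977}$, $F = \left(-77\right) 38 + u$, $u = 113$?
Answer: $- \frac{14465 \sqrt{2444127}}{814709} \approx -27.757$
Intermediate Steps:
$F = -2813$ ($F = \left(-77\right) 38 + 113 = -2926 + 113 = -2813$)
$R = \frac{2 \sqrt{2444127}}{33}$ ($R = \sqrt{\left(-370\right) \left(- \frac{1}{726}\right) + 8977} = \sqrt{\frac{185}{363} + 8977} = \sqrt{\frac{3258836}{363}} = \frac{2 \sqrt{2444127}}{33} \approx 94.75$)
$p = -2630$ ($p = 183 - 2813 = -2630$)
$\frac{p}{R} = - \frac{2630}{\frac{2}{33} \sqrt{2444127}} = - 2630 \frac{11 \sqrt{2444127}}{1629418} = - \frac{14465 \sqrt{2444127}}{814709}$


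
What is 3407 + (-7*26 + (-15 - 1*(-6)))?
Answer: 3216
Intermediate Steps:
3407 + (-7*26 + (-15 - 1*(-6))) = 3407 + (-182 + (-15 + 6)) = 3407 + (-182 - 9) = 3407 - 191 = 3216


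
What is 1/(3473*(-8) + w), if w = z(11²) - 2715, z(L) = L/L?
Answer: -1/30498 ≈ -3.2789e-5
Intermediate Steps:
z(L) = 1
w = -2714 (w = 1 - 2715 = -2714)
1/(3473*(-8) + w) = 1/(3473*(-8) - 2714) = 1/(-27784 - 2714) = 1/(-30498) = -1/30498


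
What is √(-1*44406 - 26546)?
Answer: 14*I*√362 ≈ 266.37*I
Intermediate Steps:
√(-1*44406 - 26546) = √(-44406 - 26546) = √(-70952) = 14*I*√362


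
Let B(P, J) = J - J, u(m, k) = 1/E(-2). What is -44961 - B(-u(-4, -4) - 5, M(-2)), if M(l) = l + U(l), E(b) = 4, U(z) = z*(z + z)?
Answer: -44961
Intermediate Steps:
U(z) = 2*z² (U(z) = z*(2*z) = 2*z²)
u(m, k) = ¼ (u(m, k) = 1/4 = ¼)
M(l) = l + 2*l²
B(P, J) = 0
-44961 - B(-u(-4, -4) - 5, M(-2)) = -44961 - 1*0 = -44961 + 0 = -44961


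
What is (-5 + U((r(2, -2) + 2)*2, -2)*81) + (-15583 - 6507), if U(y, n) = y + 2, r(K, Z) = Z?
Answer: -21933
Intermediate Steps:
U(y, n) = 2 + y
(-5 + U((r(2, -2) + 2)*2, -2)*81) + (-15583 - 6507) = (-5 + (2 + (-2 + 2)*2)*81) + (-15583 - 6507) = (-5 + (2 + 0*2)*81) - 22090 = (-5 + (2 + 0)*81) - 22090 = (-5 + 2*81) - 22090 = (-5 + 162) - 22090 = 157 - 22090 = -21933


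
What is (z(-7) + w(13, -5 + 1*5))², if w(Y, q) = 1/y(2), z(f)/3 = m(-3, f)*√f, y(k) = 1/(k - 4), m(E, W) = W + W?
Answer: -12344 + 168*I*√7 ≈ -12344.0 + 444.49*I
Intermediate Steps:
m(E, W) = 2*W
y(k) = 1/(-4 + k)
z(f) = 6*f^(3/2) (z(f) = 3*((2*f)*√f) = 3*(2*f^(3/2)) = 6*f^(3/2))
w(Y, q) = -2 (w(Y, q) = 1/(1/(-4 + 2)) = 1/(1/(-2)) = 1/(-½) = -2)
(z(-7) + w(13, -5 + 1*5))² = (6*(-7)^(3/2) - 2)² = (6*(-7*I*√7) - 2)² = (-42*I*√7 - 2)² = (-2 - 42*I*√7)²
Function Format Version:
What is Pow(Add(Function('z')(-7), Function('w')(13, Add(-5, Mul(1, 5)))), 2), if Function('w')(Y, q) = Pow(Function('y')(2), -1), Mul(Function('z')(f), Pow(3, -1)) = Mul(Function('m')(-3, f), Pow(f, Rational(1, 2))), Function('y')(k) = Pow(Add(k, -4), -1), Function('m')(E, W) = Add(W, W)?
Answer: Add(-12344, Mul(168, I, Pow(7, Rational(1, 2)))) ≈ Add(-12344., Mul(444.49, I))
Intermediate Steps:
Function('m')(E, W) = Mul(2, W)
Function('y')(k) = Pow(Add(-4, k), -1)
Function('z')(f) = Mul(6, Pow(f, Rational(3, 2))) (Function('z')(f) = Mul(3, Mul(Mul(2, f), Pow(f, Rational(1, 2)))) = Mul(3, Mul(2, Pow(f, Rational(3, 2)))) = Mul(6, Pow(f, Rational(3, 2))))
Function('w')(Y, q) = -2 (Function('w')(Y, q) = Pow(Pow(Add(-4, 2), -1), -1) = Pow(Pow(-2, -1), -1) = Pow(Rational(-1, 2), -1) = -2)
Pow(Add(Function('z')(-7), Function('w')(13, Add(-5, Mul(1, 5)))), 2) = Pow(Add(Mul(6, Pow(-7, Rational(3, 2))), -2), 2) = Pow(Add(Mul(6, Mul(-7, I, Pow(7, Rational(1, 2)))), -2), 2) = Pow(Add(Mul(-42, I, Pow(7, Rational(1, 2))), -2), 2) = Pow(Add(-2, Mul(-42, I, Pow(7, Rational(1, 2)))), 2)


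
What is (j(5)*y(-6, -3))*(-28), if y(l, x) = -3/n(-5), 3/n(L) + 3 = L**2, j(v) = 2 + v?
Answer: 4312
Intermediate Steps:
n(L) = 3/(-3 + L**2)
y(l, x) = -22 (y(l, x) = -3/(3/(-3 + (-5)**2)) = -3/(3/(-3 + 25)) = -3/(3/22) = -3/(3*(1/22)) = -3/3/22 = -3*22/3 = -22)
(j(5)*y(-6, -3))*(-28) = ((2 + 5)*(-22))*(-28) = (7*(-22))*(-28) = -154*(-28) = 4312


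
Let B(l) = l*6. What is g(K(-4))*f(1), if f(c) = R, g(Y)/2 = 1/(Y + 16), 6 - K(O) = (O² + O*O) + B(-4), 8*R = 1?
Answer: 1/56 ≈ 0.017857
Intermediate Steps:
R = ⅛ (R = (⅛)*1 = ⅛ ≈ 0.12500)
B(l) = 6*l
K(O) = 30 - 2*O² (K(O) = 6 - ((O² + O*O) + 6*(-4)) = 6 - ((O² + O²) - 24) = 6 - (2*O² - 24) = 6 - (-24 + 2*O²) = 6 + (24 - 2*O²) = 30 - 2*O²)
g(Y) = 2/(16 + Y) (g(Y) = 2/(Y + 16) = 2/(16 + Y))
f(c) = ⅛
g(K(-4))*f(1) = (2/(16 + (30 - 2*(-4)²)))*(⅛) = (2/(16 + (30 - 2*16)))*(⅛) = (2/(16 + (30 - 32)))*(⅛) = (2/(16 - 2))*(⅛) = (2/14)*(⅛) = (2*(1/14))*(⅛) = (⅐)*(⅛) = 1/56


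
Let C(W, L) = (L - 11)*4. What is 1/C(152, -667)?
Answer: -1/2712 ≈ -0.00036873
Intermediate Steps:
C(W, L) = -44 + 4*L (C(W, L) = (-11 + L)*4 = -44 + 4*L)
1/C(152, -667) = 1/(-44 + 4*(-667)) = 1/(-44 - 2668) = 1/(-2712) = -1/2712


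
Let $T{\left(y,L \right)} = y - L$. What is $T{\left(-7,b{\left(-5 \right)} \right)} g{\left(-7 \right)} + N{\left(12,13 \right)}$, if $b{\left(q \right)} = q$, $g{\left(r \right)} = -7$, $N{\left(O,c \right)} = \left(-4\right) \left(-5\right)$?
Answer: $34$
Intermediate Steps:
$N{\left(O,c \right)} = 20$
$T{\left(-7,b{\left(-5 \right)} \right)} g{\left(-7 \right)} + N{\left(12,13 \right)} = \left(-7 - -5\right) \left(-7\right) + 20 = \left(-7 + 5\right) \left(-7\right) + 20 = \left(-2\right) \left(-7\right) + 20 = 14 + 20 = 34$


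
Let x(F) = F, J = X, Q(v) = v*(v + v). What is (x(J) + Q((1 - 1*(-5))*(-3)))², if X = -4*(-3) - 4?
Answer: 430336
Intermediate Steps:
Q(v) = 2*v² (Q(v) = v*(2*v) = 2*v²)
X = 8 (X = 12 - 4 = 8)
J = 8
(x(J) + Q((1 - 1*(-5))*(-3)))² = (8 + 2*((1 - 1*(-5))*(-3))²)² = (8 + 2*((1 + 5)*(-3))²)² = (8 + 2*(6*(-3))²)² = (8 + 2*(-18)²)² = (8 + 2*324)² = (8 + 648)² = 656² = 430336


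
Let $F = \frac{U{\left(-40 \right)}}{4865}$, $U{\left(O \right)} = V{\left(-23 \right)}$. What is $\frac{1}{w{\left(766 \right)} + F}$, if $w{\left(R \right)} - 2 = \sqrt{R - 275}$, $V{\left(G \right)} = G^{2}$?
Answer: $- \frac{49910035}{11515851394} + \frac{23668225 \sqrt{491}}{11515851394} \approx 0.041208$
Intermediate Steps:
$U{\left(O \right)} = 529$ ($U{\left(O \right)} = \left(-23\right)^{2} = 529$)
$F = \frac{529}{4865} \approx 0.10874$
$w{\left(R \right)} = 2 + \sqrt{-275 + R}$ ($w{\left(R \right)} = 2 + \sqrt{R - 275} = 2 + \sqrt{-275 + R}$)
$\frac{1}{w{\left(766 \right)} + F} = \frac{1}{\left(2 + \sqrt{-275 + 766}\right) + \frac{529}{4865}} = \frac{1}{\left(2 + \sqrt{491}\right) + \frac{529}{4865}} = \frac{1}{\frac{10259}{4865} + \sqrt{491}}$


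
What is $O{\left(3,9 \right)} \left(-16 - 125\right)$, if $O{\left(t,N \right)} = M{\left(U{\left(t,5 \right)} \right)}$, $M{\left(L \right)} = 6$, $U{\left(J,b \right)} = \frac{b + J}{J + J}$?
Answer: $-846$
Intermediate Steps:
$U{\left(J,b \right)} = \frac{J + b}{2 J}$
$O{\left(t,N \right)} = 6$
$O{\left(3,9 \right)} \left(-16 - 125\right) = 6 \left(-16 - 125\right) = 6 \left(-141\right) = -846$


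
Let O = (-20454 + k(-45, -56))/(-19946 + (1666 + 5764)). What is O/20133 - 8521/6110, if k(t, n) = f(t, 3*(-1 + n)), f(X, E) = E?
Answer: -357839166073/256604346180 ≈ -1.3945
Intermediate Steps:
k(t, n) = -3 + 3*n (k(t, n) = 3*(-1 + n) = -3 + 3*n)
O = 6875/4172 (O = (-20454 + (-3 + 3*(-56)))/(-19946 + (1666 + 5764)) = (-20454 + (-3 - 168))/(-19946 + 7430) = (-20454 - 171)/(-12516) = -20625*(-1/12516) = 6875/4172 ≈ 1.6479)
O/20133 - 8521/6110 = (6875/4172)/20133 - 8521/6110 = (6875/4172)*(1/20133) - 8521*1/6110 = 6875/83994876 - 8521/6110 = -357839166073/256604346180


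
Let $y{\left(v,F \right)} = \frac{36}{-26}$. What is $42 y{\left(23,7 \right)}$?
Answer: $- \frac{756}{13} \approx -58.154$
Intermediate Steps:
$y{\left(v,F \right)} = - \frac{18}{13}$ ($y{\left(v,F \right)} = 36 \left(- \frac{1}{26}\right) = - \frac{18}{13}$)
$42 y{\left(23,7 \right)} = 42 \left(- \frac{18}{13}\right) = - \frac{756}{13}$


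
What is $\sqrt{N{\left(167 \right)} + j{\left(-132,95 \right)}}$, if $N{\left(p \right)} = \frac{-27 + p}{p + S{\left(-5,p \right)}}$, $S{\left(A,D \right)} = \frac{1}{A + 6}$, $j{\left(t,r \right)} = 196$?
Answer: $\frac{\sqrt{7086}}{6} \approx 14.03$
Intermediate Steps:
$S{\left(A,D \right)} = \frac{1}{6 + A}$
$N{\left(p \right)} = \frac{-27 + p}{1 + p}$ ($N{\left(p \right)} = \frac{-27 + p}{p + \frac{1}{6 - 5}} = \frac{-27 + p}{p + 1^{-1}} = \frac{-27 + p}{p + 1} = \frac{-27 + p}{1 + p}$)
$\sqrt{N{\left(167 \right)} + j{\left(-132,95 \right)}} = \sqrt{\frac{-27 + 167}{1 + 167} + 196} = \sqrt{\frac{1}{168} \cdot 140 + 196} = \sqrt{\frac{5}{6} + 196} = \sqrt{\frac{1181}{6}} = \frac{\sqrt{7086}}{6}$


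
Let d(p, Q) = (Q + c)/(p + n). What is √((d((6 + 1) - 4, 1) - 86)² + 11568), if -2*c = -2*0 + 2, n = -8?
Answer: 2*√4741 ≈ 137.71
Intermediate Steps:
c = -1 (c = -(-2*0 + 2)/2 = -(0 + 2)/2 = -½*2 = -1)
d(p, Q) = (-1 + Q)/(-8 + p) (d(p, Q) = (Q - 1)/(p - 8) = (-1 + Q)/(-8 + p))
√((d((6 + 1) - 4, 1) - 86)² + 11568) = √(((-1 + 1)/(-8 + ((6 + 1) - 4)) - 86)² + 11568) = √((0/(-8 + (7 - 4)) - 86)² + 11568) = √((0/(-8 + 3) - 86)² + 11568) = √((0/(-5) - 86)² + 11568) = √((-⅕*0 - 86)² + 11568) = √((0 - 86)² + 11568) = √((-86)² + 11568) = √(7396 + 11568) = √18964 = 2*√4741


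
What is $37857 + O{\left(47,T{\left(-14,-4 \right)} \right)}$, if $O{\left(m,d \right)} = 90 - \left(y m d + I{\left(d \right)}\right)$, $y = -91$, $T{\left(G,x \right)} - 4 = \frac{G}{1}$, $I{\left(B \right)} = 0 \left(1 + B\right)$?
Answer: $-4823$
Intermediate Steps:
$I{\left(B \right)} = 0$
$T{\left(G,x \right)} = 4 + G$ ($T{\left(G,x \right)} = 4 + \frac{G}{1} = 4 + G 1 = 4 + G$)
$O{\left(m,d \right)} = 90 + 91 d m$ ($O{\left(m,d \right)} = 90 - \left(- 91 m d + 0\right) = 90 - \left(- 91 d m + 0\right) = 90 - - 91 d m = 90 + 91 d m$)
$37857 + O{\left(47,T{\left(-14,-4 \right)} \right)} = 37857 + \left(90 + 91 \left(4 - 14\right) 47\right) = 37857 + \left(90 + 91 \left(-10\right) 47\right) = 37857 + \left(90 - 42770\right) = 37857 - 42680 = -4823$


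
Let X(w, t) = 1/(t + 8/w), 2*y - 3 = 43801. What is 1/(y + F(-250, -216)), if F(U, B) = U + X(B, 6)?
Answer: 161/3485999 ≈ 4.6185e-5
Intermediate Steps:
y = 21902 (y = 3/2 + (½)*43801 = 3/2 + 43801/2 = 21902)
F(U, B) = U + B/(8 + 6*B)
1/(y + F(-250, -216)) = 1/(21902 + (-250 - 216/(8 + 6*(-216)))) = 1/(21902 + (-250 - 216/(8 - 1296))) = 1/(21902 + (-250 - 216/(-1288))) = 1/(21902 + (-250 - 216*(-1/1288))) = 1/(21902 + (-250 + 27/161)) = 1/(21902 - 40223/161) = 1/(3485999/161) = 161/3485999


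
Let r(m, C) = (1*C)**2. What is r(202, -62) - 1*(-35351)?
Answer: 39195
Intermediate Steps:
r(m, C) = C**2
r(202, -62) - 1*(-35351) = (-62)**2 - 1*(-35351) = 3844 + 35351 = 39195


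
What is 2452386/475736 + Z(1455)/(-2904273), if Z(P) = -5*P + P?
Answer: 1187527871483/230277869988 ≈ 5.1569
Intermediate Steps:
Z(P) = -4*P
2452386/475736 + Z(1455)/(-2904273) = 2452386/475736 - 4*1455/(-2904273) = 2452386*(1/475736) - 5820*(-1/2904273) = 1226193/237868 + 1940/968091 = 1187527871483/230277869988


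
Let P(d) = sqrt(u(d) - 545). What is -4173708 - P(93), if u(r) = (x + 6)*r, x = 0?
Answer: -4173708 - sqrt(13) ≈ -4.1737e+6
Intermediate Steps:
u(r) = 6*r (u(r) = (0 + 6)*r = 6*r)
P(d) = sqrt(-545 + 6*d) (P(d) = sqrt(6*d - 545) = sqrt(-545 + 6*d))
-4173708 - P(93) = -4173708 - sqrt(-545 + 6*93) = -4173708 - sqrt(-545 + 558) = -4173708 - sqrt(13)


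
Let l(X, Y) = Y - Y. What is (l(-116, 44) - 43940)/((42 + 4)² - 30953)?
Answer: 43940/28837 ≈ 1.5237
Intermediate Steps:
l(X, Y) = 0
(l(-116, 44) - 43940)/((42 + 4)² - 30953) = (0 - 43940)/((42 + 4)² - 30953) = -43940/(46² - 30953) = -43940/(2116 - 30953) = -43940/(-28837) = -43940*(-1/28837) = 43940/28837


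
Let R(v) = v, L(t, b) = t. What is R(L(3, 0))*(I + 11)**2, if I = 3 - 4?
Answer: 300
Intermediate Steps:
I = -1
R(L(3, 0))*(I + 11)**2 = 3*(-1 + 11)**2 = 3*10**2 = 3*100 = 300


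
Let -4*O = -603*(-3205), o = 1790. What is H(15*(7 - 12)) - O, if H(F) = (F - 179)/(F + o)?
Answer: 3314433709/6860 ≈ 4.8315e+5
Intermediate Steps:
H(F) = (-179 + F)/(1790 + F) (H(F) = (F - 179)/(F + 1790) = (-179 + F)/(1790 + F))
O = -1932615/4 (O = -(-603)*(-3205)/4 = -1/4*1932615 = -1932615/4 ≈ -4.8315e+5)
H(15*(7 - 12)) - O = (-179 + 15*(7 - 12))/(1790 + 15*(7 - 12)) - 1*(-1932615/4) = (-179 + 15*(-5))/(1790 + 15*(-5)) + 1932615/4 = (-179 - 75)/(1790 - 75) + 1932615/4 = -254/1715 + 1932615/4 = 3314433709/6860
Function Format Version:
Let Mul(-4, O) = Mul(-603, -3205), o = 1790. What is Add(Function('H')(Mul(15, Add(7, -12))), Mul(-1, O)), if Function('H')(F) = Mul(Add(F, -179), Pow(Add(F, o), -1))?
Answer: Rational(3314433709, 6860) ≈ 4.8315e+5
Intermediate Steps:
Function('H')(F) = Mul(Pow(Add(1790, F), -1), Add(-179, F)) (Function('H')(F) = Mul(Add(F, -179), Pow(Add(F, 1790), -1)) = Mul(Add(-179, F), Pow(Add(1790, F), -1)) = Mul(Pow(Add(1790, F), -1), Add(-179, F)))
O = Rational(-1932615, 4) (O = Mul(Rational(-1, 4), Mul(-603, -3205)) = Mul(Rational(-1, 4), 1932615) = Rational(-1932615, 4) ≈ -4.8315e+5)
Add(Function('H')(Mul(15, Add(7, -12))), Mul(-1, O)) = Add(Mul(Pow(Add(1790, Mul(15, Add(7, -12))), -1), Add(-179, Mul(15, Add(7, -12)))), Mul(-1, Rational(-1932615, 4))) = Add(Mul(Pow(Add(1790, Mul(15, -5)), -1), Add(-179, Mul(15, -5))), Rational(1932615, 4)) = Add(Mul(Pow(Add(1790, -75), -1), Add(-179, -75)), Rational(1932615, 4)) = Add(Mul(Pow(1715, -1), -254), Rational(1932615, 4)) = Add(Mul(Rational(1, 1715), -254), Rational(1932615, 4)) = Add(Rational(-254, 1715), Rational(1932615, 4)) = Rational(3314433709, 6860)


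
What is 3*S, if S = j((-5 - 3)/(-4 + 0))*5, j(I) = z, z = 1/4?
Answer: 15/4 ≈ 3.7500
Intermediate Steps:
z = ¼ ≈ 0.25000
j(I) = ¼
S = 5/4 (S = (¼)*5 = 5/4 ≈ 1.2500)
3*S = 3*(5/4) = 15/4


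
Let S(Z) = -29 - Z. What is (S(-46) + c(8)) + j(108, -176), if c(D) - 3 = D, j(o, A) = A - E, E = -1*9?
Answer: -139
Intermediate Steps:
E = -9
j(o, A) = 9 + A (j(o, A) = A - 1*(-9) = A + 9 = 9 + A)
c(D) = 3 + D
(S(-46) + c(8)) + j(108, -176) = ((-29 - 1*(-46)) + (3 + 8)) + (9 - 176) = ((-29 + 46) + 11) - 167 = (17 + 11) - 167 = 28 - 167 = -139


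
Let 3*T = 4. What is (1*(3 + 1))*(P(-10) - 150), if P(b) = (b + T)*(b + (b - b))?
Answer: -760/3 ≈ -253.33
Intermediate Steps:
T = 4/3 (T = (1/3)*4 = 4/3 ≈ 1.3333)
P(b) = b*(4/3 + b) (P(b) = (b + 4/3)*(b + (b - b)) = (4/3 + b)*(b + 0) = (4/3 + b)*b = b*(4/3 + b))
(1*(3 + 1))*(P(-10) - 150) = (1*(3 + 1))*((1/3)*(-10)*(4 + 3*(-10)) - 150) = (1*4)*((1/3)*(-10)*(4 - 30) - 150) = 4*((1/3)*(-10)*(-26) - 150) = 4*(260/3 - 150) = 4*(-190/3) = -760/3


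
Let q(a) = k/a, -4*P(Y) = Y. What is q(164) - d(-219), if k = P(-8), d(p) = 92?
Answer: -7543/82 ≈ -91.988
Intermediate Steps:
P(Y) = -Y/4
k = 2 (k = -1/4*(-8) = 2)
q(a) = 2/a
q(164) - d(-219) = 2/164 - 1*92 = 2*(1/164) - 92 = 1/82 - 92 = -7543/82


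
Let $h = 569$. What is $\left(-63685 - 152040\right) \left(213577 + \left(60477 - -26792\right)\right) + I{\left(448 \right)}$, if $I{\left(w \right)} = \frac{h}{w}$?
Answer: $- \frac{29075201500231}{448} \approx -6.49 \cdot 10^{10}$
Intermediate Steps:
$I{\left(w \right)} = \frac{569}{w}$
$\left(-63685 - 152040\right) \left(213577 + \left(60477 - -26792\right)\right) + I{\left(448 \right)} = \left(-63685 - 152040\right) \left(213577 + \left(60477 - -26792\right)\right) + \frac{569}{448} = - 215725 \left(213577 + \left(60477 + 26792\right)\right) + 569 \cdot \frac{1}{448} = - 215725 \left(213577 + 87269\right) + \frac{569}{448} = \left(-215725\right) 300846 + \frac{569}{448} = -64900003350 + \frac{569}{448} = - \frac{29075201500231}{448}$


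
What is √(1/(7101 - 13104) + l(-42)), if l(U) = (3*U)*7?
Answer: I*√3531529549/2001 ≈ 29.698*I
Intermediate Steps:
l(U) = 21*U
√(1/(7101 - 13104) + l(-42)) = √(1/(7101 - 13104) + 21*(-42)) = √(1/(-6003) - 882) = √(-1/6003 - 882) = √(-5294647/6003) = I*√3531529549/2001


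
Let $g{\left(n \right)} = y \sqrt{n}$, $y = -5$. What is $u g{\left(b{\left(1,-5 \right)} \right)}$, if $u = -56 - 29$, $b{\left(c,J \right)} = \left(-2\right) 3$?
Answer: $425 i \sqrt{6} \approx 1041.0 i$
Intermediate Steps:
$b{\left(c,J \right)} = -6$
$g{\left(n \right)} = - 5 \sqrt{n}$
$u = -85$ ($u = -56 - 29 = -85$)
$u g{\left(b{\left(1,-5 \right)} \right)} = - 85 \left(- 5 \sqrt{-6}\right) = - 85 \left(- 5 i \sqrt{6}\right) = 425 i \sqrt{6}$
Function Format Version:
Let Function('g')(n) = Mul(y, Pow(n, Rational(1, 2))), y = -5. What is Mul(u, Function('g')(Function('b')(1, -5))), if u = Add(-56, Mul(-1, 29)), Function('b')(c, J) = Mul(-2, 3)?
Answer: Mul(425, I, Pow(6, Rational(1, 2))) ≈ Mul(1041.0, I)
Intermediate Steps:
Function('b')(c, J) = -6
Function('g')(n) = Mul(-5, Pow(n, Rational(1, 2)))
u = -85 (u = Add(-56, -29) = -85)
Mul(u, Function('g')(Function('b')(1, -5))) = Mul(-85, Mul(-5, Pow(-6, Rational(1, 2)))) = Mul(-85, Mul(-5, Mul(I, Pow(6, Rational(1, 2))))) = Mul(-85, Mul(-5, I, Pow(6, Rational(1, 2)))) = Mul(425, I, Pow(6, Rational(1, 2)))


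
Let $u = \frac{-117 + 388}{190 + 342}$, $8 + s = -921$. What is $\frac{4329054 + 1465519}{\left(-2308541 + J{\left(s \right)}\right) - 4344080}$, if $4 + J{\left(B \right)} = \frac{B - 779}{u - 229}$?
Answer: $- \frac{704370910161}{808672228469} \approx -0.87102$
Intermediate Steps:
$s = -929$ ($s = -8 - 921 = -929$)
$u = \frac{271}{532} \approx 0.5094$
$J{\left(B \right)} = - \frac{71800}{121557} - \frac{532 B}{121557}$ ($J{\left(B \right)} = -4 + \frac{B - 779}{\frac{271}{532} - 229} = -4 + \frac{-779 + B}{- \frac{121557}{532}} = -4 + \left(-779 + B\right) \left(- \frac{532}{121557}\right) = -4 - \left(- \frac{414428}{121557} + \frac{532 B}{121557}\right) = - \frac{71800}{121557} - \frac{532 B}{121557}$)
$\frac{4329054 + 1465519}{\left(-2308541 + J{\left(s \right)}\right) - 4344080} = \frac{4329054 + 1465519}{\left(-2308541 - - \frac{422428}{121557}\right) - 4344080} = \frac{5794573}{\left(-2308541 + \left(- \frac{71800}{121557} + \frac{494228}{121557}\right)\right) - 4344080} = \frac{5794573}{\left(-2308541 + \frac{422428}{121557}\right) - 4344080} = \frac{5794573}{- \frac{280618895909}{121557} - 4344080} = \frac{5794573}{- \frac{808672228469}{121557}} = 5794573 \left(- \frac{121557}{808672228469}\right) = - \frac{704370910161}{808672228469}$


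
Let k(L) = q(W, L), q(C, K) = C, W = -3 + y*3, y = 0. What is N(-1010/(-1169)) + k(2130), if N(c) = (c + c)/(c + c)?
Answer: -2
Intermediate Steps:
W = -3 (W = -3 + 0*3 = -3 + 0 = -3)
k(L) = -3
N(c) = 1 (N(c) = (2*c)/((2*c)) = (2*c)*(1/(2*c)) = 1)
N(-1010/(-1169)) + k(2130) = 1 - 3 = -2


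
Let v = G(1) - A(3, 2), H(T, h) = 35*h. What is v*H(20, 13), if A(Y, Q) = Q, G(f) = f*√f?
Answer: -455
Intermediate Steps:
G(f) = f^(3/2)
v = -1 (v = 1^(3/2) - 1*2 = 1 - 2 = -1)
v*H(20, 13) = -35*13 = -1*455 = -455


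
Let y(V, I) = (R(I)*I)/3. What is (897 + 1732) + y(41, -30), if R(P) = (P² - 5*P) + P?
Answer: -7571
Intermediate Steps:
R(P) = P² - 4*P
y(V, I) = I²*(-4 + I)/3 (y(V, I) = ((I*(-4 + I))*I)/3 = (I²*(-4 + I))*(⅓) = I²*(-4 + I)/3)
(897 + 1732) + y(41, -30) = (897 + 1732) + (⅓)*(-30)²*(-4 - 30) = 2629 + (⅓)*900*(-34) = 2629 - 10200 = -7571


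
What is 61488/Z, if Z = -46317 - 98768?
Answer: -61488/145085 ≈ -0.42381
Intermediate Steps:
Z = -145085
61488/Z = 61488/(-145085) = 61488*(-1/145085) = -61488/145085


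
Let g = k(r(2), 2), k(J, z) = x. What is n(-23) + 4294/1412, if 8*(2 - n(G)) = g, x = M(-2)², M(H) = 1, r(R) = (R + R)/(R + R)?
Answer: 13883/2824 ≈ 4.9161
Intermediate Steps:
r(R) = 1 (r(R) = (2*R)/((2*R)) = (2*R)*(1/(2*R)) = 1)
x = 1 (x = 1² = 1)
k(J, z) = 1
g = 1
n(G) = 15/8 (n(G) = 2 - ⅛*1 = 2 - ⅛ = 15/8)
n(-23) + 4294/1412 = 15/8 + 4294/1412 = 15/8 + 4294*(1/1412) = 15/8 + 2147/706 = 13883/2824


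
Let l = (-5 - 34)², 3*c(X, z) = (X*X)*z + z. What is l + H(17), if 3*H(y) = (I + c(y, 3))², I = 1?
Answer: 29748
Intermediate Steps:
c(X, z) = z/3 + z*X²/3 (c(X, z) = ((X*X)*z + z)/3 = (X²*z + z)/3 = (z*X² + z)/3 = (z + z*X²)/3 = z/3 + z*X²/3)
H(y) = (2 + y²)²/3 (H(y) = (1 + (⅓)*3*(1 + y²))²/3 = (1 + (1 + y²))²/3 = (2 + y²)²/3)
l = 1521 (l = (-39)² = 1521)
l + H(17) = 1521 + (2 + 17²)²/3 = 1521 + (2 + 289)²/3 = 1521 + (⅓)*291² = 1521 + (⅓)*84681 = 1521 + 28227 = 29748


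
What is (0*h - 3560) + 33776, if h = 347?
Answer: 30216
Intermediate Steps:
(0*h - 3560) + 33776 = (0*347 - 3560) + 33776 = (0 - 3560) + 33776 = -3560 + 33776 = 30216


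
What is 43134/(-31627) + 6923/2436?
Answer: 16268471/11006196 ≈ 1.4781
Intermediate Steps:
43134/(-31627) + 6923/2436 = 43134*(-1/31627) + 6923*(1/2436) = -43134/31627 + 989/348 = 16268471/11006196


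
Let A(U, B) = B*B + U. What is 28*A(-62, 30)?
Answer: 23464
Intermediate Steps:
A(U, B) = U + B² (A(U, B) = B² + U = U + B²)
28*A(-62, 30) = 28*(-62 + 30²) = 28*(-62 + 900) = 28*838 = 23464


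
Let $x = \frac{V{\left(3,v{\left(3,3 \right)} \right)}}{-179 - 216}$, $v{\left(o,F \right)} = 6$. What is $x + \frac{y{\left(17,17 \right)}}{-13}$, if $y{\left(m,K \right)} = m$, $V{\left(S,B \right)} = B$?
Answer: $- \frac{6793}{5135} \approx -1.3229$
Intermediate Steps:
$x = - \frac{6}{395}$ ($x = \frac{6}{-179 - 216} = \frac{6}{-395} = 6 \left(- \frac{1}{395}\right) = - \frac{6}{395} \approx -0.01519$)
$x + \frac{y{\left(17,17 \right)}}{-13} = - \frac{6}{395} + \frac{17}{-13} = - \frac{6}{395} + 17 \left(- \frac{1}{13}\right) = - \frac{6}{395} - \frac{17}{13} = - \frac{6793}{5135}$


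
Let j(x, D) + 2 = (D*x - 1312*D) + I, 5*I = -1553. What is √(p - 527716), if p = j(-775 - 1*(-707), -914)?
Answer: √18332285/5 ≈ 856.32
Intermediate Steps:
I = -1553/5 (I = (⅕)*(-1553) = -1553/5 ≈ -310.60)
j(x, D) = -1563/5 - 1312*D + D*x (j(x, D) = -2 + ((D*x - 1312*D) - 1553/5) = -2 + ((-1312*D + D*x) - 1553/5) = -2 + (-1553/5 - 1312*D + D*x) = -1563/5 - 1312*D + D*x)
p = 6305037/5 (p = -1563/5 - 1312*(-914) - 914*(-775 - 1*(-707)) = -1563/5 + 1199168 - 914*(-775 + 707) = -1563/5 + 1199168 - 914*(-68) = -1563/5 + 1199168 + 62152 = 6305037/5 ≈ 1.2610e+6)
√(p - 527716) = √(6305037/5 - 527716) = √(3666457/5) = √18332285/5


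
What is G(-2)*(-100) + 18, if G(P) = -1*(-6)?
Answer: -582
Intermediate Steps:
G(P) = 6
G(-2)*(-100) + 18 = 6*(-100) + 18 = -600 + 18 = -582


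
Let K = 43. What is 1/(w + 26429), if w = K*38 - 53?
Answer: 1/28010 ≈ 3.5702e-5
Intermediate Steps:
w = 1581 (w = 43*38 - 53 = 1634 - 53 = 1581)
1/(w + 26429) = 1/(1581 + 26429) = 1/28010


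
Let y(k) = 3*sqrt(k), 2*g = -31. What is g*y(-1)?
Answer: -93*I/2 ≈ -46.5*I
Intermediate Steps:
g = -31/2 (g = (1/2)*(-31) = -31/2 ≈ -15.500)
g*y(-1) = -93*sqrt(-1)/2 = -93*I/2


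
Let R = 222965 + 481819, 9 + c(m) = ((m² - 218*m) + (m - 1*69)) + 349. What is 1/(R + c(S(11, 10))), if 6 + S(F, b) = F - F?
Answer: 1/706393 ≈ 1.4156e-6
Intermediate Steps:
S(F, b) = -6 (S(F, b) = -6 + (F - F) = -6 + 0 = -6)
c(m) = 271 + m² - 217*m (c(m) = -9 + (((m² - 218*m) + (m - 1*69)) + 349) = -9 + (((m² - 218*m) + (m - 69)) + 349) = -9 + (((m² - 218*m) + (-69 + m)) + 349) = -9 + ((-69 + m² - 217*m) + 349) = -9 + (280 + m² - 217*m) = 271 + m² - 217*m)
R = 704784
1/(R + c(S(11, 10))) = 1/(704784 + (271 + (-6)² - 217*(-6))) = 1/(704784 + (271 + 36 + 1302)) = 1/(704784 + 1609) = 1/706393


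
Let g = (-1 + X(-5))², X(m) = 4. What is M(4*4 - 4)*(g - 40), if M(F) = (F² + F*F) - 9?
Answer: -8649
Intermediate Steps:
M(F) = -9 + 2*F² (M(F) = (F² + F²) - 9 = 2*F² - 9 = -9 + 2*F²)
g = 9 (g = (-1 + 4)² = 3² = 9)
M(4*4 - 4)*(g - 40) = (-9 + 2*(4*4 - 4)²)*(9 - 40) = (-9 + 2*(16 - 4)²)*(-31) = (-9 + 2*12²)*(-31) = (-9 + 2*144)*(-31) = (-9 + 288)*(-31) = 279*(-31) = -8649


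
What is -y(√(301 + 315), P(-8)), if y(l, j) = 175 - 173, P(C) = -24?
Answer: -2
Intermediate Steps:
y(l, j) = 2
-y(√(301 + 315), P(-8)) = -1*2 = -2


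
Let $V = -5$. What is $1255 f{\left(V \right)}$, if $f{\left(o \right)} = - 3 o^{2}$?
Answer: $-94125$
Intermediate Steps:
$1255 f{\left(V \right)} = 1255 \left(- 3 \left(-5\right)^{2}\right) = 1255 \left(\left(-3\right) 25\right) = 1255 \left(-75\right) = -94125$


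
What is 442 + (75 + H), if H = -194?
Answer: 323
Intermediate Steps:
442 + (75 + H) = 442 + (75 - 194) = 442 - 119 = 323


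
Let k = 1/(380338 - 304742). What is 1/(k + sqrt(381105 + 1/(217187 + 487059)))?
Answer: -26619090308/766896353263583408125 + 2857377608*sqrt(189013761320294426)/766896353263583408125 ≈ 0.0016199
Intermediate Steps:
k = 1/75596 ≈ 1.3228e-5
1/(k + sqrt(381105 + 1/(217187 + 487059))) = 1/(1/75596 + sqrt(381105 + 1/(217187 + 487059))) = 1/(1/75596 + sqrt(381105 + 1/704246)) = 1/(1/75596 + sqrt(268391671831/704246)) = 1/(1/75596 + sqrt(189013761320294426)/704246)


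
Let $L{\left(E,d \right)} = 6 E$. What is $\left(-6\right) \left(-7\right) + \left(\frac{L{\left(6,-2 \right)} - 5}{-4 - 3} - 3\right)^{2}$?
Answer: $\frac{4762}{49} \approx 97.184$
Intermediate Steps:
$\left(-6\right) \left(-7\right) + \left(\frac{L{\left(6,-2 \right)} - 5}{-4 - 3} - 3\right)^{2} = \left(-6\right) \left(-7\right) + \left(\frac{6 \cdot 6 - 5}{-4 - 3} - 3\right)^{2} = 42 + \left(\frac{36 - 5}{-7} - 3\right)^{2} = 42 + \left(31 \left(- \frac{1}{7}\right) - 3\right)^{2} = 42 + \left(- \frac{31}{7} - 3\right)^{2} = 42 + \left(- \frac{52}{7}\right)^{2} = 42 + \frac{2704}{49} = \frac{4762}{49}$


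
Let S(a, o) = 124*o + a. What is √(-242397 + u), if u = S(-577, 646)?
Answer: I*√162870 ≈ 403.57*I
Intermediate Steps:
S(a, o) = a + 124*o
u = 79527 (u = -577 + 124*646 = -577 + 80104 = 79527)
√(-242397 + u) = √(-242397 + 79527) = √(-162870) = I*√162870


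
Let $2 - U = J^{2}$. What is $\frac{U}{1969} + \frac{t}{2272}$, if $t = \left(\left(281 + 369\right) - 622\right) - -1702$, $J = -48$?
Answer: $- \frac{911887}{2236784} \approx -0.40768$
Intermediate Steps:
$U = -2302$ ($U = 2 - \left(-48\right)^{2} = 2 - 2304 = -2302$)
$t = 1730$ ($t = \left(650 - 622\right) + 1702 = 28 + 1702 = 1730$)
$\frac{U}{1969} + \frac{t}{2272} = - \frac{2302}{1969} + \frac{1730}{2272} = \left(-2302\right) \frac{1}{1969} + 1730 \cdot \frac{1}{2272} = - \frac{2302}{1969} + \frac{865}{1136} = - \frac{911887}{2236784}$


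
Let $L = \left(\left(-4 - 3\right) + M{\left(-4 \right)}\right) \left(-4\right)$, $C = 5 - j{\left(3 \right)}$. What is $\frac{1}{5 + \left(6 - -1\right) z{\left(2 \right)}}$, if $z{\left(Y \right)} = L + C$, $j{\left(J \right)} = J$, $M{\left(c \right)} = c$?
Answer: $\frac{1}{327} \approx 0.0030581$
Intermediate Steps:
$C = 2$ ($C = 5 - 3 = 2$)
$L = 44$ ($L = \left(\left(-4 - 3\right) - 4\right) \left(-4\right) = \left(-7 - 4\right) \left(-4\right) = \left(-11\right) \left(-4\right) = 44$)
$z{\left(Y \right)} = 46$ ($z{\left(Y \right)} = 44 + 2 = 46$)
$\frac{1}{5 + \left(6 - -1\right) z{\left(2 \right)}} = \frac{1}{5 + \left(6 - -1\right) 46} = \frac{1}{5 + \left(6 + 1\right) 46} = \frac{1}{5 + 7 \cdot 46} = \frac{1}{5 + 322} = \frac{1}{327}$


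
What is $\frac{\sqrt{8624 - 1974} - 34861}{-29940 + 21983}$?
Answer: $\frac{34861}{7957} - \frac{5 \sqrt{266}}{7957} \approx 4.3709$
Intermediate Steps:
$\frac{\sqrt{8624 - 1974} - 34861}{-29940 + 21983} = \frac{\sqrt{6650} - 34861}{-7957} = \left(5 \sqrt{266} - 34861\right) \left(- \frac{1}{7957}\right) = \left(-34861 + 5 \sqrt{266}\right) \left(- \frac{1}{7957}\right) = \frac{34861}{7957} - \frac{5 \sqrt{266}}{7957}$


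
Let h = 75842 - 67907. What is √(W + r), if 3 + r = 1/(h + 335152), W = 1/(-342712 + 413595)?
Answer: 3*I*√197137382493109401417/24319035821 ≈ 1.732*I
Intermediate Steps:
h = 7935
W = 1/70883 ≈ 1.4108e-5
r = -1029260/343087 (r = -3 + 1/(7935 + 335152) = -3 + 1/343087 = -1029260/343087 ≈ -3.0000)
√(W + r) = √(1/70883 - 1029260/343087) = √(-72956693493/24319035821) = 3*I*√197137382493109401417/24319035821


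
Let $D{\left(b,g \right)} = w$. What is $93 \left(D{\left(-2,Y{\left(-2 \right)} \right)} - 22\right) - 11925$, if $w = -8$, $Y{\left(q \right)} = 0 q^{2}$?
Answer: $-14715$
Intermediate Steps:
$Y{\left(q \right)} = 0$
$D{\left(b,g \right)} = -8$
$93 \left(D{\left(-2,Y{\left(-2 \right)} \right)} - 22\right) - 11925 = 93 \left(-8 - 22\right) - 11925 = 93 \left(-30\right) - 11925 = -2790 - 11925 = -14715$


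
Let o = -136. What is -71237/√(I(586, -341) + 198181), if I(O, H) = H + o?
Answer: -71237*√49426/98852 ≈ -160.21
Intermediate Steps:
I(O, H) = -136 + H (I(O, H) = H - 136 = -136 + H)
-71237/√(I(586, -341) + 198181) = -71237/√((-136 - 341) + 198181) = -71237/√(-477 + 198181) = -71237*√49426/98852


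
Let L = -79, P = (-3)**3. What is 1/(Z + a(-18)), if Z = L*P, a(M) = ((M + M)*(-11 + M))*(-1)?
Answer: 1/1089 ≈ 0.00091827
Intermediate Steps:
P = -27
a(M) = -2*M*(-11 + M) (a(M) = ((2*M)*(-11 + M))*(-1) = (2*M*(-11 + M))*(-1) = -2*M*(-11 + M))
Z = 2133 (Z = -79*(-27) = 2133)
1/(Z + a(-18)) = 1/(2133 + 2*(-18)*(11 - 1*(-18))) = 1/(2133 + 2*(-18)*(11 + 18)) = 1/(2133 + 2*(-18)*29) = 1/(2133 - 1044) = 1/1089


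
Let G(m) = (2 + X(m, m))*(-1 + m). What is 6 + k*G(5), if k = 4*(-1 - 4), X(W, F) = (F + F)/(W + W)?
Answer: -234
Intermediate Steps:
X(W, F) = F/W (X(W, F) = (2*F)/((2*W)) = (2*F)*(1/(2*W)) = F/W)
G(m) = -3 + 3*m (G(m) = (2 + m/m)*(-1 + m) = (2 + 1)*(-1 + m) = 3*(-1 + m) = -3 + 3*m)
k = -20 (k = 4*(-5) = -20)
6 + k*G(5) = 6 - 20*(-3 + 3*5) = 6 - 20*(-3 + 15) = 6 - 20*12 = 6 - 240 = -234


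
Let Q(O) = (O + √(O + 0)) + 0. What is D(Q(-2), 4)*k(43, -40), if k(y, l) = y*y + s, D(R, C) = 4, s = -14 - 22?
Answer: 7252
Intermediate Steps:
s = -36
Q(O) = O + √O (Q(O) = (O + √O) + 0 = O + √O)
k(y, l) = -36 + y² (k(y, l) = y*y - 36 = y² - 36 = -36 + y²)
D(Q(-2), 4)*k(43, -40) = 4*(-36 + 43²) = 4*(-36 + 1849) = 4*1813 = 7252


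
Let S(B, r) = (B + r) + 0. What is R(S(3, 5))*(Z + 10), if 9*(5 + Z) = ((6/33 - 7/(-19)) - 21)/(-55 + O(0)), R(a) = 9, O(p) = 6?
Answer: 465119/10241 ≈ 45.417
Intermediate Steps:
S(B, r) = B + r
Z = -456571/92169 (Z = -5 + (((6/33 - 7/(-19)) - 21)/(-55 + 6))/9 = -5 + (((6*(1/33) - 7*(-1/19)) - 21)/(-49))/9 = -5 + (((2/11 + 7/19) - 21)*(-1/49))/9 = -5 + ((115/209 - 21)*(-1/49))/9 = -5 + (-4274/209*(-1/49))/9 = -5 + (⅑)*(4274/10241) = -5 + 4274/92169 = -456571/92169 ≈ -4.9536)
R(S(3, 5))*(Z + 10) = 9*(-456571/92169 + 10) = 9*(465119/92169) = 465119/10241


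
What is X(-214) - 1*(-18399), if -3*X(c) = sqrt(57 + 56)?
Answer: 18399 - sqrt(113)/3 ≈ 18395.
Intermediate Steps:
X(c) = -sqrt(113)/3 (X(c) = -sqrt(57 + 56)/3 = -sqrt(113)/3)
X(-214) - 1*(-18399) = -sqrt(113)/3 - 1*(-18399) = -sqrt(113)/3 + 18399 = 18399 - sqrt(113)/3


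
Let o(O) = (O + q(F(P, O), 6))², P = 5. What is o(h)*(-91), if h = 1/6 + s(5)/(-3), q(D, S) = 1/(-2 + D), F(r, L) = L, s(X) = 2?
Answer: -7371/100 ≈ -73.710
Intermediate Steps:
h = -½ (h = 1/6 + 2/(-3) = 1*(⅙) + 2*(-⅓) = ⅙ - ⅔ = -½ ≈ -0.50000)
o(O) = (O + 1/(-2 + O))²
o(h)*(-91) = (-½ + 1/(-2 - ½))²*(-91) = (-½ + 1/(-5/2))²*(-91) = (-½ - ⅖)²*(-91) = (-9/10)²*(-91) = (81/100)*(-91) = -7371/100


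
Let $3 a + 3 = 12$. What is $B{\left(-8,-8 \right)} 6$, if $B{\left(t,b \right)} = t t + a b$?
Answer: $240$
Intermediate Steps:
$a = 3$ ($a = -1 + \frac{1}{3} \cdot 12 = -1 + 4 = 3$)
$B{\left(t,b \right)} = t^{2} + 3 b$ ($B{\left(t,b \right)} = t t + 3 b = t^{2} + 3 b$)
$B{\left(-8,-8 \right)} 6 = \left(\left(-8\right)^{2} + 3 \left(-8\right)\right) 6 = \left(64 - 24\right) 6 = 40 \cdot 6 = 240$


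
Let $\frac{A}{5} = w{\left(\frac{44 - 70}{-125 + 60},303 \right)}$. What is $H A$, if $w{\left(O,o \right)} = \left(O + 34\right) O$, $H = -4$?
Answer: $- \frac{1376}{5} \approx -275.2$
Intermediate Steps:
$w{\left(O,o \right)} = O \left(34 + O\right)$ ($w{\left(O,o \right)} = \left(34 + O\right) O = O \left(34 + O\right)$)
$A = \frac{344}{5}$ ($A = 5 \frac{44 - 70}{-125 + 60} \left(34 + \frac{44 - 70}{-125 + 60}\right) = 5 - \frac{26}{-65} \left(34 - \frac{26}{-65}\right) = 5 \left(-26\right) \left(- \frac{1}{65}\right) \left(34 - - \frac{2}{5}\right) = 5 \frac{2 \left(34 + \frac{2}{5}\right)}{5} = 5 \cdot \frac{2}{5} \cdot \frac{172}{5} = 5 \cdot \frac{344}{25} = \frac{344}{5} \approx 68.8$)
$H A = \left(-4\right) \frac{344}{5} = - \frac{1376}{5}$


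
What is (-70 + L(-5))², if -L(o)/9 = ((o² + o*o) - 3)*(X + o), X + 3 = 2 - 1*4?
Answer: 17305600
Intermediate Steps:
X = -5 (X = -3 + (2 - 1*4) = -3 + (2 - 4) = -3 - 2 = -5)
L(o) = -9*(-5 + o)*(-3 + 2*o²) (L(o) = -9*((o² + o*o) - 3)*(-5 + o) = -9*((o² + o²) - 3)*(-5 + o) = -9*(2*o² - 3)*(-5 + o) = -9*(-3 + 2*o²)*(-5 + o) = -9*(-5 + o)*(-3 + 2*o²))
(-70 + L(-5))² = (-70 + (-135 - 18*(-5)³ + 27*(-5) + 90*(-5)²))² = (-70 + (-135 - 18*(-125) - 135 + 90*25))² = (-70 + (-135 + 2250 - 135 + 2250))² = (-70 + 4230)² = 4160² = 17305600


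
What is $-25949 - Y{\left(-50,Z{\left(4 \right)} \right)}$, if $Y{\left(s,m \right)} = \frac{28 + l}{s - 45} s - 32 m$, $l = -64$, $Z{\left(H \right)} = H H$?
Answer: $- \frac{482943}{19} \approx -25418.0$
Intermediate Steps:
$Z{\left(H \right)} = H^{2}$
$Y{\left(s,m \right)} = - 32 m - \frac{36 s}{-45 + s}$ ($Y{\left(s,m \right)} = \frac{28 - 64}{s - 45} s - 32 m = - \frac{36}{-45 + s} s - 32 m = - \frac{36 s}{-45 + s} - 32 m = - 32 m - \frac{36 s}{-45 + s}$)
$-25949 - Y{\left(-50,Z{\left(4 \right)} \right)} = -25949 - \frac{4 \left(\left(-9\right) \left(-50\right) + 360 \cdot 4^{2} - 8 \cdot 4^{2} \left(-50\right)\right)}{-45 - 50} = -25949 - \frac{4 \left(450 + 360 \cdot 16 - 128 \left(-50\right)\right)}{-95} = -25949 - 4 \left(- \frac{1}{95}\right) \left(450 + 5760 + 6400\right) = -25949 - 4 \left(- \frac{1}{95}\right) 12610 = -25949 - - \frac{10088}{19} = -25949 + \frac{10088}{19} = - \frac{482943}{19}$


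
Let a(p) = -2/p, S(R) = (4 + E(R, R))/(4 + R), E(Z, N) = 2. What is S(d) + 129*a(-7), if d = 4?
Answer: 1053/28 ≈ 37.607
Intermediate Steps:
S(R) = 6/(4 + R) (S(R) = (4 + 2)/(4 + R) = 6/(4 + R))
S(d) + 129*a(-7) = 6/(4 + 4) + 129*(-2/(-7)) = 6/8 + 129*(-2*(-1/7)) = 6*(1/8) + 129*(2/7) = 3/4 + 258/7 = 1053/28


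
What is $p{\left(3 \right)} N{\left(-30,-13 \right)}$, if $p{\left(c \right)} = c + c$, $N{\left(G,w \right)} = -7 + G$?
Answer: $-222$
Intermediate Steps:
$p{\left(c \right)} = 2 c$
$p{\left(3 \right)} N{\left(-30,-13 \right)} = 2 \cdot 3 \left(-7 - 30\right) = 6 \left(-37\right) = -222$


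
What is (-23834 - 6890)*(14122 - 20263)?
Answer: 188676084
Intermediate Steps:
(-23834 - 6890)*(14122 - 20263) = -30724*(-6141) = 188676084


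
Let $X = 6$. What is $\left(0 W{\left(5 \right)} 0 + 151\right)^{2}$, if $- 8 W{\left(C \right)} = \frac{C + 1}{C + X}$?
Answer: $22801$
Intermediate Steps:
$W{\left(C \right)} = - \frac{1 + C}{8 \left(6 + C\right)}$ ($W{\left(C \right)} = - \frac{\left(C + 1\right) \frac{1}{C + 6}}{8} = - \frac{\left(1 + C\right) \frac{1}{6 + C}}{8} = - \frac{\frac{1}{6 + C} \left(1 + C\right)}{8} = - \frac{1 + C}{8 \left(6 + C\right)}$)
$\left(0 W{\left(5 \right)} 0 + 151\right)^{2} = \left(0 \frac{-1 - 5}{8 \left(6 + 5\right)} 0 + 151\right)^{2} = \left(0 \frac{-1 - 5}{8 \cdot 11} \cdot 0 + 151\right)^{2} = \left(0 \cdot \frac{1}{8} \cdot \frac{1}{11} \left(-6\right) 0 + 151\right)^{2} = \left(0 \left(- \frac{3}{44}\right) 0 + 151\right)^{2} = \left(0 \cdot 0 + 151\right)^{2} = \left(0 + 151\right)^{2} = 151^{2} = 22801$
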